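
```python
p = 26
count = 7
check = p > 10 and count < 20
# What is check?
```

Trace (tracking check):
p = 26  # -> p = 26
count = 7  # -> count = 7
check = p > 10 and count < 20  # -> check = True

Answer: True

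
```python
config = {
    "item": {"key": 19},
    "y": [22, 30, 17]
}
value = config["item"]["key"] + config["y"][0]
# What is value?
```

Trace (tracking value):
config = {'item': {'key': 19}, 'y': [22, 30, 17]}  # -> config = {'item': {'key': 19}, 'y': [22, 30, 17]}
value = config['item']['key'] + config['y'][0]  # -> value = 41

Answer: 41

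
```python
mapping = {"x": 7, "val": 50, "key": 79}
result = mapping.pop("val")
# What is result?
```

Trace (tracking result):
mapping = {'x': 7, 'val': 50, 'key': 79}  # -> mapping = {'x': 7, 'val': 50, 'key': 79}
result = mapping.pop('val')  # -> result = 50

Answer: 50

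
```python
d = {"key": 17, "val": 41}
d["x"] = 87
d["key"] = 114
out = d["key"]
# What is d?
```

Answer: {'key': 114, 'val': 41, 'x': 87}

Derivation:
Trace (tracking d):
d = {'key': 17, 'val': 41}  # -> d = {'key': 17, 'val': 41}
d['x'] = 87  # -> d = {'key': 17, 'val': 41, 'x': 87}
d['key'] = 114  # -> d = {'key': 114, 'val': 41, 'x': 87}
out = d['key']  # -> out = 114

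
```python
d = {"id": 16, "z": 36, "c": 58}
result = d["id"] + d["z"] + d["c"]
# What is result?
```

Answer: 110

Derivation:
Trace (tracking result):
d = {'id': 16, 'z': 36, 'c': 58}  # -> d = {'id': 16, 'z': 36, 'c': 58}
result = d['id'] + d['z'] + d['c']  # -> result = 110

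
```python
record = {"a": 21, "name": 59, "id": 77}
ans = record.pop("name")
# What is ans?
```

Trace (tracking ans):
record = {'a': 21, 'name': 59, 'id': 77}  # -> record = {'a': 21, 'name': 59, 'id': 77}
ans = record.pop('name')  # -> ans = 59

Answer: 59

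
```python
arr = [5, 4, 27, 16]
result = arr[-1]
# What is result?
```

Trace (tracking result):
arr = [5, 4, 27, 16]  # -> arr = [5, 4, 27, 16]
result = arr[-1]  # -> result = 16

Answer: 16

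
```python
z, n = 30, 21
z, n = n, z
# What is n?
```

Answer: 30

Derivation:
Trace (tracking n):
z, n = (30, 21)  # -> z = 30, n = 21
z, n = (n, z)  # -> z = 21, n = 30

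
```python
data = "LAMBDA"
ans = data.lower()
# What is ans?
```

Answer: 'lambda'

Derivation:
Trace (tracking ans):
data = 'LAMBDA'  # -> data = 'LAMBDA'
ans = data.lower()  # -> ans = 'lambda'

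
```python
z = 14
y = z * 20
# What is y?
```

Trace (tracking y):
z = 14  # -> z = 14
y = z * 20  # -> y = 280

Answer: 280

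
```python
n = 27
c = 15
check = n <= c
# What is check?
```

Answer: False

Derivation:
Trace (tracking check):
n = 27  # -> n = 27
c = 15  # -> c = 15
check = n <= c  # -> check = False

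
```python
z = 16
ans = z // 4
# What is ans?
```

Trace (tracking ans):
z = 16  # -> z = 16
ans = z // 4  # -> ans = 4

Answer: 4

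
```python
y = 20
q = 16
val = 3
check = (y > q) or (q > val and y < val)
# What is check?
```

Answer: True

Derivation:
Trace (tracking check):
y = 20  # -> y = 20
q = 16  # -> q = 16
val = 3  # -> val = 3
check = y > q or (q > val and y < val)  # -> check = True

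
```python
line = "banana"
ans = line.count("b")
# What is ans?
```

Trace (tracking ans):
line = 'banana'  # -> line = 'banana'
ans = line.count('b')  # -> ans = 1

Answer: 1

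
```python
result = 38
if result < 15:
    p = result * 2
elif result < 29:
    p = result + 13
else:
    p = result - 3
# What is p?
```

Trace (tracking p):
result = 38  # -> result = 38
if result < 15:  # condition is False
elif result < 29:  # condition is False
else:
    p = result - 3  # -> p = 35

Answer: 35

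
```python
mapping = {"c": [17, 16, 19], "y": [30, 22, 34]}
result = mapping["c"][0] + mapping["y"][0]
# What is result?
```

Answer: 47

Derivation:
Trace (tracking result):
mapping = {'c': [17, 16, 19], 'y': [30, 22, 34]}  # -> mapping = {'c': [17, 16, 19], 'y': [30, 22, 34]}
result = mapping['c'][0] + mapping['y'][0]  # -> result = 47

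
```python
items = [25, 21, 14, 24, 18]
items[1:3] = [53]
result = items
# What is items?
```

Trace (tracking items):
items = [25, 21, 14, 24, 18]  # -> items = [25, 21, 14, 24, 18]
items[1:3] = [53]  # -> items = [25, 53, 24, 18]
result = items  # -> result = [25, 53, 24, 18]

Answer: [25, 53, 24, 18]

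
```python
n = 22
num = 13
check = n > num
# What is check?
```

Trace (tracking check):
n = 22  # -> n = 22
num = 13  # -> num = 13
check = n > num  # -> check = True

Answer: True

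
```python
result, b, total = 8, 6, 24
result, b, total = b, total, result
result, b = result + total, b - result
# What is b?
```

Trace (tracking b):
result, b, total = (8, 6, 24)  # -> result = 8, b = 6, total = 24
result, b, total = (b, total, result)  # -> result = 6, b = 24, total = 8
result, b = (result + total, b - result)  # -> result = 14, b = 18

Answer: 18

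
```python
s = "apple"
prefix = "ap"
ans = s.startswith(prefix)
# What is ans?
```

Trace (tracking ans):
s = 'apple'  # -> s = 'apple'
prefix = 'ap'  # -> prefix = 'ap'
ans = s.startswith(prefix)  # -> ans = True

Answer: True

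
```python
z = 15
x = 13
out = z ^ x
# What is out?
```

Answer: 2

Derivation:
Trace (tracking out):
z = 15  # -> z = 15
x = 13  # -> x = 13
out = z ^ x  # -> out = 2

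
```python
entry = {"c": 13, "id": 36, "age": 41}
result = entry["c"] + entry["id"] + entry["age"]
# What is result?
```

Answer: 90

Derivation:
Trace (tracking result):
entry = {'c': 13, 'id': 36, 'age': 41}  # -> entry = {'c': 13, 'id': 36, 'age': 41}
result = entry['c'] + entry['id'] + entry['age']  # -> result = 90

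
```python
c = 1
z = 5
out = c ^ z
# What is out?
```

Answer: 4

Derivation:
Trace (tracking out):
c = 1  # -> c = 1
z = 5  # -> z = 5
out = c ^ z  # -> out = 4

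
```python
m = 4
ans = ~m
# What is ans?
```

Answer: -5

Derivation:
Trace (tracking ans):
m = 4  # -> m = 4
ans = ~m  # -> ans = -5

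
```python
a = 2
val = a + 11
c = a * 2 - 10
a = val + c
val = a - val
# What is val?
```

Answer: -6

Derivation:
Trace (tracking val):
a = 2  # -> a = 2
val = a + 11  # -> val = 13
c = a * 2 - 10  # -> c = -6
a = val + c  # -> a = 7
val = a - val  # -> val = -6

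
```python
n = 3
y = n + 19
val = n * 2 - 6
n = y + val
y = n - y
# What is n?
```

Trace (tracking n):
n = 3  # -> n = 3
y = n + 19  # -> y = 22
val = n * 2 - 6  # -> val = 0
n = y + val  # -> n = 22
y = n - y  # -> y = 0

Answer: 22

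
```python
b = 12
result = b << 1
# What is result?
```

Trace (tracking result):
b = 12  # -> b = 12
result = b << 1  # -> result = 24

Answer: 24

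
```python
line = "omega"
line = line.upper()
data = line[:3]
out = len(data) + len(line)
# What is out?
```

Answer: 8

Derivation:
Trace (tracking out):
line = 'omega'  # -> line = 'omega'
line = line.upper()  # -> line = 'OMEGA'
data = line[:3]  # -> data = 'OME'
out = len(data) + len(line)  # -> out = 8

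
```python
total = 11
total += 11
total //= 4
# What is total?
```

Trace (tracking total):
total = 11  # -> total = 11
total += 11  # -> total = 22
total //= 4  # -> total = 5

Answer: 5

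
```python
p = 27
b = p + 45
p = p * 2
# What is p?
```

Trace (tracking p):
p = 27  # -> p = 27
b = p + 45  # -> b = 72
p = p * 2  # -> p = 54

Answer: 54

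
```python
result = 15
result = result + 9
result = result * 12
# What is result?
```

Trace (tracking result):
result = 15  # -> result = 15
result = result + 9  # -> result = 24
result = result * 12  # -> result = 288

Answer: 288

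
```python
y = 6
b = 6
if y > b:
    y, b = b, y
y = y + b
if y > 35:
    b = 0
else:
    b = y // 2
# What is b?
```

Trace (tracking b):
y = 6  # -> y = 6
b = 6  # -> b = 6
if y > b:  # condition is False
y = y + b  # -> y = 12
if y > 35:  # condition is False
else:
    b = y // 2  # -> b = 6

Answer: 6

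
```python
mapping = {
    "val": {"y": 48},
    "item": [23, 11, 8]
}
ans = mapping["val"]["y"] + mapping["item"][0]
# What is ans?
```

Trace (tracking ans):
mapping = {'val': {'y': 48}, 'item': [23, 11, 8]}  # -> mapping = {'val': {'y': 48}, 'item': [23, 11, 8]}
ans = mapping['val']['y'] + mapping['item'][0]  # -> ans = 71

Answer: 71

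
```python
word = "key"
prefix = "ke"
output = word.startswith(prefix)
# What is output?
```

Trace (tracking output):
word = 'key'  # -> word = 'key'
prefix = 'ke'  # -> prefix = 'ke'
output = word.startswith(prefix)  # -> output = True

Answer: True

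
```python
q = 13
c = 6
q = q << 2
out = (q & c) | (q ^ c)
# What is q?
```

Answer: 52

Derivation:
Trace (tracking q):
q = 13  # -> q = 13
c = 6  # -> c = 6
q = q << 2  # -> q = 52
out = q & c | q ^ c  # -> out = 54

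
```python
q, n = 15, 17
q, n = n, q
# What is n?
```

Trace (tracking n):
q, n = (15, 17)  # -> q = 15, n = 17
q, n = (n, q)  # -> q = 17, n = 15

Answer: 15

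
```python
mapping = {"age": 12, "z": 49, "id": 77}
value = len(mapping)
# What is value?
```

Answer: 3

Derivation:
Trace (tracking value):
mapping = {'age': 12, 'z': 49, 'id': 77}  # -> mapping = {'age': 12, 'z': 49, 'id': 77}
value = len(mapping)  # -> value = 3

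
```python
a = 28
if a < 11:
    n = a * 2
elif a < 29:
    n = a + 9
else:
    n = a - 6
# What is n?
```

Answer: 37

Derivation:
Trace (tracking n):
a = 28  # -> a = 28
if a < 11:  # condition is False
elif a < 29:  # condition is True
    n = a + 9  # -> n = 37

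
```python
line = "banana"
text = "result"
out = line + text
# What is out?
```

Trace (tracking out):
line = 'banana'  # -> line = 'banana'
text = 'result'  # -> text = 'result'
out = line + text  # -> out = 'bananaresult'

Answer: 'bananaresult'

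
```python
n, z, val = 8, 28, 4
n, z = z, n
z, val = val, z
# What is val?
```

Answer: 8

Derivation:
Trace (tracking val):
n, z, val = (8, 28, 4)  # -> n = 8, z = 28, val = 4
n, z = (z, n)  # -> n = 28, z = 8
z, val = (val, z)  # -> z = 4, val = 8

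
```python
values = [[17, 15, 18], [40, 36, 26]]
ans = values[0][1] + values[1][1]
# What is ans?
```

Trace (tracking ans):
values = [[17, 15, 18], [40, 36, 26]]  # -> values = [[17, 15, 18], [40, 36, 26]]
ans = values[0][1] + values[1][1]  # -> ans = 51

Answer: 51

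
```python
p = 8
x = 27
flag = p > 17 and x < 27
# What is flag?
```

Answer: False

Derivation:
Trace (tracking flag):
p = 8  # -> p = 8
x = 27  # -> x = 27
flag = p > 17 and x < 27  # -> flag = False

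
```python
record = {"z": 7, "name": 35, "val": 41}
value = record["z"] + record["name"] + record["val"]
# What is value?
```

Answer: 83

Derivation:
Trace (tracking value):
record = {'z': 7, 'name': 35, 'val': 41}  # -> record = {'z': 7, 'name': 35, 'val': 41}
value = record['z'] + record['name'] + record['val']  # -> value = 83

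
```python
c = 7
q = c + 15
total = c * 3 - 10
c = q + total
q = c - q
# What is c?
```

Trace (tracking c):
c = 7  # -> c = 7
q = c + 15  # -> q = 22
total = c * 3 - 10  # -> total = 11
c = q + total  # -> c = 33
q = c - q  # -> q = 11

Answer: 33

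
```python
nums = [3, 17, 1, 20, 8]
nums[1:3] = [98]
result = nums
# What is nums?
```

Trace (tracking nums):
nums = [3, 17, 1, 20, 8]  # -> nums = [3, 17, 1, 20, 8]
nums[1:3] = [98]  # -> nums = [3, 98, 20, 8]
result = nums  # -> result = [3, 98, 20, 8]

Answer: [3, 98, 20, 8]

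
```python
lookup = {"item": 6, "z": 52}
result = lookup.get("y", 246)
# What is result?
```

Answer: 246

Derivation:
Trace (tracking result):
lookup = {'item': 6, 'z': 52}  # -> lookup = {'item': 6, 'z': 52}
result = lookup.get('y', 246)  # -> result = 246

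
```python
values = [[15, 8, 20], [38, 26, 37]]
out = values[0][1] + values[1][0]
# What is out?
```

Answer: 46

Derivation:
Trace (tracking out):
values = [[15, 8, 20], [38, 26, 37]]  # -> values = [[15, 8, 20], [38, 26, 37]]
out = values[0][1] + values[1][0]  # -> out = 46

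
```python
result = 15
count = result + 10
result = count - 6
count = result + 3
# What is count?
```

Trace (tracking count):
result = 15  # -> result = 15
count = result + 10  # -> count = 25
result = count - 6  # -> result = 19
count = result + 3  # -> count = 22

Answer: 22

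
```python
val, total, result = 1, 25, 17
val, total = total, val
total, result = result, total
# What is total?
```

Answer: 17

Derivation:
Trace (tracking total):
val, total, result = (1, 25, 17)  # -> val = 1, total = 25, result = 17
val, total = (total, val)  # -> val = 25, total = 1
total, result = (result, total)  # -> total = 17, result = 1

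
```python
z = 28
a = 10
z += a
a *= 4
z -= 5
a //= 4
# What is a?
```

Answer: 10

Derivation:
Trace (tracking a):
z = 28  # -> z = 28
a = 10  # -> a = 10
z += a  # -> z = 38
a *= 4  # -> a = 40
z -= 5  # -> z = 33
a //= 4  # -> a = 10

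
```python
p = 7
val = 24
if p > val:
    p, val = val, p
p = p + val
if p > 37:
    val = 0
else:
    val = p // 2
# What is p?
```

Answer: 31

Derivation:
Trace (tracking p):
p = 7  # -> p = 7
val = 24  # -> val = 24
if p > val:  # condition is False
p = p + val  # -> p = 31
if p > 37:  # condition is False
else:
    val = p // 2  # -> val = 15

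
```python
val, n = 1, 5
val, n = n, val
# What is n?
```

Trace (tracking n):
val, n = (1, 5)  # -> val = 1, n = 5
val, n = (n, val)  # -> val = 5, n = 1

Answer: 1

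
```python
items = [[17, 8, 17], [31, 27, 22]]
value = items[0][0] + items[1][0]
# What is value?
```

Answer: 48

Derivation:
Trace (tracking value):
items = [[17, 8, 17], [31, 27, 22]]  # -> items = [[17, 8, 17], [31, 27, 22]]
value = items[0][0] + items[1][0]  # -> value = 48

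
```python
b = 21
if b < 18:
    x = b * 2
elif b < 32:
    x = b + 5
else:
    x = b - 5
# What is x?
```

Answer: 26

Derivation:
Trace (tracking x):
b = 21  # -> b = 21
if b < 18:  # condition is False
elif b < 32:  # condition is True
    x = b + 5  # -> x = 26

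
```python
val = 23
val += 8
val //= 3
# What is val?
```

Trace (tracking val):
val = 23  # -> val = 23
val += 8  # -> val = 31
val //= 3  # -> val = 10

Answer: 10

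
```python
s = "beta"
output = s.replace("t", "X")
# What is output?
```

Trace (tracking output):
s = 'beta'  # -> s = 'beta'
output = s.replace('t', 'X')  # -> output = 'beXa'

Answer: 'beXa'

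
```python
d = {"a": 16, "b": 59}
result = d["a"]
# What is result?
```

Trace (tracking result):
d = {'a': 16, 'b': 59}  # -> d = {'a': 16, 'b': 59}
result = d['a']  # -> result = 16

Answer: 16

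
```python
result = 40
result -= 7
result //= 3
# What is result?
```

Answer: 11

Derivation:
Trace (tracking result):
result = 40  # -> result = 40
result -= 7  # -> result = 33
result //= 3  # -> result = 11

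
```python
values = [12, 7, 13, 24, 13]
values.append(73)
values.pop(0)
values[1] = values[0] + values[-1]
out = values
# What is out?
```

Answer: [7, 80, 24, 13, 73]

Derivation:
Trace (tracking out):
values = [12, 7, 13, 24, 13]  # -> values = [12, 7, 13, 24, 13]
values.append(73)  # -> values = [12, 7, 13, 24, 13, 73]
values.pop(0)  # -> values = [7, 13, 24, 13, 73]
values[1] = values[0] + values[-1]  # -> values = [7, 80, 24, 13, 73]
out = values  # -> out = [7, 80, 24, 13, 73]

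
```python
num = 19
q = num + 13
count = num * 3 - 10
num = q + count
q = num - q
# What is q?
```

Trace (tracking q):
num = 19  # -> num = 19
q = num + 13  # -> q = 32
count = num * 3 - 10  # -> count = 47
num = q + count  # -> num = 79
q = num - q  # -> q = 47

Answer: 47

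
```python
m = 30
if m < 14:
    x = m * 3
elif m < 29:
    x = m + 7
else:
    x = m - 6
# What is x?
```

Trace (tracking x):
m = 30  # -> m = 30
if m < 14:  # condition is False
elif m < 29:  # condition is False
else:
    x = m - 6  # -> x = 24

Answer: 24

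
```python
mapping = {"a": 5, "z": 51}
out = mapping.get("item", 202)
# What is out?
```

Answer: 202

Derivation:
Trace (tracking out):
mapping = {'a': 5, 'z': 51}  # -> mapping = {'a': 5, 'z': 51}
out = mapping.get('item', 202)  # -> out = 202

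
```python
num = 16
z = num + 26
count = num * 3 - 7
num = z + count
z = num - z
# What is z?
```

Trace (tracking z):
num = 16  # -> num = 16
z = num + 26  # -> z = 42
count = num * 3 - 7  # -> count = 41
num = z + count  # -> num = 83
z = num - z  # -> z = 41

Answer: 41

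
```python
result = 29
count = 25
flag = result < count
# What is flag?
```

Answer: False

Derivation:
Trace (tracking flag):
result = 29  # -> result = 29
count = 25  # -> count = 25
flag = result < count  # -> flag = False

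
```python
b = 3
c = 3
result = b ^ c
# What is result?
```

Trace (tracking result):
b = 3  # -> b = 3
c = 3  # -> c = 3
result = b ^ c  # -> result = 0

Answer: 0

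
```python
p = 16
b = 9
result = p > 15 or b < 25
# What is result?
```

Trace (tracking result):
p = 16  # -> p = 16
b = 9  # -> b = 9
result = p > 15 or b < 25  # -> result = True

Answer: True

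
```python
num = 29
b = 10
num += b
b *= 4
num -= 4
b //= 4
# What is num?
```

Trace (tracking num):
num = 29  # -> num = 29
b = 10  # -> b = 10
num += b  # -> num = 39
b *= 4  # -> b = 40
num -= 4  # -> num = 35
b //= 4  # -> b = 10

Answer: 35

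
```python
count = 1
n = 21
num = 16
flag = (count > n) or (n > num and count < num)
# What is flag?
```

Answer: True

Derivation:
Trace (tracking flag):
count = 1  # -> count = 1
n = 21  # -> n = 21
num = 16  # -> num = 16
flag = count > n or (n > num and count < num)  # -> flag = True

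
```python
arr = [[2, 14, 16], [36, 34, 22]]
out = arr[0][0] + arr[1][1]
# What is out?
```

Trace (tracking out):
arr = [[2, 14, 16], [36, 34, 22]]  # -> arr = [[2, 14, 16], [36, 34, 22]]
out = arr[0][0] + arr[1][1]  # -> out = 36

Answer: 36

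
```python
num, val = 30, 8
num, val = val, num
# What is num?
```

Answer: 8

Derivation:
Trace (tracking num):
num, val = (30, 8)  # -> num = 30, val = 8
num, val = (val, num)  # -> num = 8, val = 30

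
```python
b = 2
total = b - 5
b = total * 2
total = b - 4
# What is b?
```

Trace (tracking b):
b = 2  # -> b = 2
total = b - 5  # -> total = -3
b = total * 2  # -> b = -6
total = b - 4  # -> total = -10

Answer: -6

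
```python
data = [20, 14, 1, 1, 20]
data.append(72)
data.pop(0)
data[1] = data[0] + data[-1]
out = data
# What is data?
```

Trace (tracking data):
data = [20, 14, 1, 1, 20]  # -> data = [20, 14, 1, 1, 20]
data.append(72)  # -> data = [20, 14, 1, 1, 20, 72]
data.pop(0)  # -> data = [14, 1, 1, 20, 72]
data[1] = data[0] + data[-1]  # -> data = [14, 86, 1, 20, 72]
out = data  # -> out = [14, 86, 1, 20, 72]

Answer: [14, 86, 1, 20, 72]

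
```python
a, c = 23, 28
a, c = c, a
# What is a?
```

Answer: 28

Derivation:
Trace (tracking a):
a, c = (23, 28)  # -> a = 23, c = 28
a, c = (c, a)  # -> a = 28, c = 23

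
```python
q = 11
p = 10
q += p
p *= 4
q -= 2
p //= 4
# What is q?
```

Trace (tracking q):
q = 11  # -> q = 11
p = 10  # -> p = 10
q += p  # -> q = 21
p *= 4  # -> p = 40
q -= 2  # -> q = 19
p //= 4  # -> p = 10

Answer: 19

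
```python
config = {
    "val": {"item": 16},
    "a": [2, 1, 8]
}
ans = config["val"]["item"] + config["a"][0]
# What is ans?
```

Trace (tracking ans):
config = {'val': {'item': 16}, 'a': [2, 1, 8]}  # -> config = {'val': {'item': 16}, 'a': [2, 1, 8]}
ans = config['val']['item'] + config['a'][0]  # -> ans = 18

Answer: 18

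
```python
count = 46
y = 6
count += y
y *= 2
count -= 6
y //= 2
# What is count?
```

Trace (tracking count):
count = 46  # -> count = 46
y = 6  # -> y = 6
count += y  # -> count = 52
y *= 2  # -> y = 12
count -= 6  # -> count = 46
y //= 2  # -> y = 6

Answer: 46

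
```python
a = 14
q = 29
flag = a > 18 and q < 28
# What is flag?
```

Answer: False

Derivation:
Trace (tracking flag):
a = 14  # -> a = 14
q = 29  # -> q = 29
flag = a > 18 and q < 28  # -> flag = False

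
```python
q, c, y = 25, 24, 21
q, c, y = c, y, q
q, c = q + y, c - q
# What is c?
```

Answer: -3

Derivation:
Trace (tracking c):
q, c, y = (25, 24, 21)  # -> q = 25, c = 24, y = 21
q, c, y = (c, y, q)  # -> q = 24, c = 21, y = 25
q, c = (q + y, c - q)  # -> q = 49, c = -3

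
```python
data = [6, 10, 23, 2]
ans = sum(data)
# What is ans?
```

Answer: 41

Derivation:
Trace (tracking ans):
data = [6, 10, 23, 2]  # -> data = [6, 10, 23, 2]
ans = sum(data)  # -> ans = 41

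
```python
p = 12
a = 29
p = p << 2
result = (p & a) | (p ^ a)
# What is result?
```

Answer: 61

Derivation:
Trace (tracking result):
p = 12  # -> p = 12
a = 29  # -> a = 29
p = p << 2  # -> p = 48
result = p & a | p ^ a  # -> result = 61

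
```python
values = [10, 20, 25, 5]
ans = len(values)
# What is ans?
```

Trace (tracking ans):
values = [10, 20, 25, 5]  # -> values = [10, 20, 25, 5]
ans = len(values)  # -> ans = 4

Answer: 4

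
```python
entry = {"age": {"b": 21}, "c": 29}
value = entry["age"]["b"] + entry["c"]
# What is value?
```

Answer: 50

Derivation:
Trace (tracking value):
entry = {'age': {'b': 21}, 'c': 29}  # -> entry = {'age': {'b': 21}, 'c': 29}
value = entry['age']['b'] + entry['c']  # -> value = 50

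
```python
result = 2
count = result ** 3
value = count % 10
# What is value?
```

Trace (tracking value):
result = 2  # -> result = 2
count = result ** 3  # -> count = 8
value = count % 10  # -> value = 8

Answer: 8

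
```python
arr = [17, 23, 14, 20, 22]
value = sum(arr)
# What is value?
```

Trace (tracking value):
arr = [17, 23, 14, 20, 22]  # -> arr = [17, 23, 14, 20, 22]
value = sum(arr)  # -> value = 96

Answer: 96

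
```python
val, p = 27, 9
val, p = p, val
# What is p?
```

Trace (tracking p):
val, p = (27, 9)  # -> val = 27, p = 9
val, p = (p, val)  # -> val = 9, p = 27

Answer: 27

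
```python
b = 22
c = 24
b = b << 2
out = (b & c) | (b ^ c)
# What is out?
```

Trace (tracking out):
b = 22  # -> b = 22
c = 24  # -> c = 24
b = b << 2  # -> b = 88
out = b & c | b ^ c  # -> out = 88

Answer: 88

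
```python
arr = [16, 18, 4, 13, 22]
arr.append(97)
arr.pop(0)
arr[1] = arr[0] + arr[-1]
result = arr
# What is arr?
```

Trace (tracking arr):
arr = [16, 18, 4, 13, 22]  # -> arr = [16, 18, 4, 13, 22]
arr.append(97)  # -> arr = [16, 18, 4, 13, 22, 97]
arr.pop(0)  # -> arr = [18, 4, 13, 22, 97]
arr[1] = arr[0] + arr[-1]  # -> arr = [18, 115, 13, 22, 97]
result = arr  # -> result = [18, 115, 13, 22, 97]

Answer: [18, 115, 13, 22, 97]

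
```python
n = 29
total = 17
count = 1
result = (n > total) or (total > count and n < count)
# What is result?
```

Trace (tracking result):
n = 29  # -> n = 29
total = 17  # -> total = 17
count = 1  # -> count = 1
result = n > total or (total > count and n < count)  # -> result = True

Answer: True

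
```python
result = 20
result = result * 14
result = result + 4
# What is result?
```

Trace (tracking result):
result = 20  # -> result = 20
result = result * 14  # -> result = 280
result = result + 4  # -> result = 284

Answer: 284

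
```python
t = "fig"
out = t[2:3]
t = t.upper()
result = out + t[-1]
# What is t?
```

Trace (tracking t):
t = 'fig'  # -> t = 'fig'
out = t[2:3]  # -> out = 'g'
t = t.upper()  # -> t = 'FIG'
result = out + t[-1]  # -> result = 'gG'

Answer: 'FIG'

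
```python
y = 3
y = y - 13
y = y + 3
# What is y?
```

Trace (tracking y):
y = 3  # -> y = 3
y = y - 13  # -> y = -10
y = y + 3  # -> y = -7

Answer: -7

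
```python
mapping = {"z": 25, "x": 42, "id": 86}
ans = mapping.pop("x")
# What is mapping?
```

Answer: {'z': 25, 'id': 86}

Derivation:
Trace (tracking mapping):
mapping = {'z': 25, 'x': 42, 'id': 86}  # -> mapping = {'z': 25, 'x': 42, 'id': 86}
ans = mapping.pop('x')  # -> ans = 42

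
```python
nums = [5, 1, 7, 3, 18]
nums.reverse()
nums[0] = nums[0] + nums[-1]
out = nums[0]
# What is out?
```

Trace (tracking out):
nums = [5, 1, 7, 3, 18]  # -> nums = [5, 1, 7, 3, 18]
nums.reverse()  # -> nums = [18, 3, 7, 1, 5]
nums[0] = nums[0] + nums[-1]  # -> nums = [23, 3, 7, 1, 5]
out = nums[0]  # -> out = 23

Answer: 23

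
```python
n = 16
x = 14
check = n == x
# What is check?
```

Answer: False

Derivation:
Trace (tracking check):
n = 16  # -> n = 16
x = 14  # -> x = 14
check = n == x  # -> check = False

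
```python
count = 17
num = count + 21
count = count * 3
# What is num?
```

Answer: 38

Derivation:
Trace (tracking num):
count = 17  # -> count = 17
num = count + 21  # -> num = 38
count = count * 3  # -> count = 51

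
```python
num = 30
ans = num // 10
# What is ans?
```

Trace (tracking ans):
num = 30  # -> num = 30
ans = num // 10  # -> ans = 3

Answer: 3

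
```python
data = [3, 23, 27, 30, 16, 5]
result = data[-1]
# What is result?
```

Trace (tracking result):
data = [3, 23, 27, 30, 16, 5]  # -> data = [3, 23, 27, 30, 16, 5]
result = data[-1]  # -> result = 5

Answer: 5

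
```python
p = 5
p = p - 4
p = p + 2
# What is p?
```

Answer: 3

Derivation:
Trace (tracking p):
p = 5  # -> p = 5
p = p - 4  # -> p = 1
p = p + 2  # -> p = 3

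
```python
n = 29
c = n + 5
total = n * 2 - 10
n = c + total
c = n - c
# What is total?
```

Trace (tracking total):
n = 29  # -> n = 29
c = n + 5  # -> c = 34
total = n * 2 - 10  # -> total = 48
n = c + total  # -> n = 82
c = n - c  # -> c = 48

Answer: 48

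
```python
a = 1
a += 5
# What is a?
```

Trace (tracking a):
a = 1  # -> a = 1
a += 5  # -> a = 6

Answer: 6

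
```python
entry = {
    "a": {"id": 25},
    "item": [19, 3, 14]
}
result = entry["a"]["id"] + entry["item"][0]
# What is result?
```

Answer: 44

Derivation:
Trace (tracking result):
entry = {'a': {'id': 25}, 'item': [19, 3, 14]}  # -> entry = {'a': {'id': 25}, 'item': [19, 3, 14]}
result = entry['a']['id'] + entry['item'][0]  # -> result = 44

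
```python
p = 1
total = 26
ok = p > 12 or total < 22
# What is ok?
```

Answer: False

Derivation:
Trace (tracking ok):
p = 1  # -> p = 1
total = 26  # -> total = 26
ok = p > 12 or total < 22  # -> ok = False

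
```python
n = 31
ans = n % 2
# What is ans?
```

Trace (tracking ans):
n = 31  # -> n = 31
ans = n % 2  # -> ans = 1

Answer: 1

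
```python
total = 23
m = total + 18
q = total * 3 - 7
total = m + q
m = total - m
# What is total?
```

Trace (tracking total):
total = 23  # -> total = 23
m = total + 18  # -> m = 41
q = total * 3 - 7  # -> q = 62
total = m + q  # -> total = 103
m = total - m  # -> m = 62

Answer: 103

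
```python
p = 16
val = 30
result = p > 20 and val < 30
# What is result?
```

Trace (tracking result):
p = 16  # -> p = 16
val = 30  # -> val = 30
result = p > 20 and val < 30  # -> result = False

Answer: False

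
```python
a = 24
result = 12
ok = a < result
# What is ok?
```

Trace (tracking ok):
a = 24  # -> a = 24
result = 12  # -> result = 12
ok = a < result  # -> ok = False

Answer: False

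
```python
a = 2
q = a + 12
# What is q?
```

Answer: 14

Derivation:
Trace (tracking q):
a = 2  # -> a = 2
q = a + 12  # -> q = 14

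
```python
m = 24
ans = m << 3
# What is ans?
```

Trace (tracking ans):
m = 24  # -> m = 24
ans = m << 3  # -> ans = 192

Answer: 192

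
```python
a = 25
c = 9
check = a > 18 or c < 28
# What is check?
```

Trace (tracking check):
a = 25  # -> a = 25
c = 9  # -> c = 9
check = a > 18 or c < 28  # -> check = True

Answer: True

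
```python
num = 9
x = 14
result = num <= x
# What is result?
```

Answer: True

Derivation:
Trace (tracking result):
num = 9  # -> num = 9
x = 14  # -> x = 14
result = num <= x  # -> result = True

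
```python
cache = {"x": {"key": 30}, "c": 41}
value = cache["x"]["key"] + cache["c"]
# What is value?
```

Answer: 71

Derivation:
Trace (tracking value):
cache = {'x': {'key': 30}, 'c': 41}  # -> cache = {'x': {'key': 30}, 'c': 41}
value = cache['x']['key'] + cache['c']  # -> value = 71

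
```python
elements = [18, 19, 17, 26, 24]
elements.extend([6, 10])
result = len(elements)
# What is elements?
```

Answer: [18, 19, 17, 26, 24, 6, 10]

Derivation:
Trace (tracking elements):
elements = [18, 19, 17, 26, 24]  # -> elements = [18, 19, 17, 26, 24]
elements.extend([6, 10])  # -> elements = [18, 19, 17, 26, 24, 6, 10]
result = len(elements)  # -> result = 7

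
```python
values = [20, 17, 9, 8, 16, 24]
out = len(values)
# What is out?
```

Trace (tracking out):
values = [20, 17, 9, 8, 16, 24]  # -> values = [20, 17, 9, 8, 16, 24]
out = len(values)  # -> out = 6

Answer: 6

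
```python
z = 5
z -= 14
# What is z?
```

Trace (tracking z):
z = 5  # -> z = 5
z -= 14  # -> z = -9

Answer: -9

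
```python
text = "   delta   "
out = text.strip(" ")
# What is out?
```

Answer: 'delta'

Derivation:
Trace (tracking out):
text = '   delta   '  # -> text = '   delta   '
out = text.strip(' ')  # -> out = 'delta'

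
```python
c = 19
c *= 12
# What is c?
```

Answer: 228

Derivation:
Trace (tracking c):
c = 19  # -> c = 19
c *= 12  # -> c = 228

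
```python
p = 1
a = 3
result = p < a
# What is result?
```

Trace (tracking result):
p = 1  # -> p = 1
a = 3  # -> a = 3
result = p < a  # -> result = True

Answer: True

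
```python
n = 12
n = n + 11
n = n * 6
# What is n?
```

Answer: 138

Derivation:
Trace (tracking n):
n = 12  # -> n = 12
n = n + 11  # -> n = 23
n = n * 6  # -> n = 138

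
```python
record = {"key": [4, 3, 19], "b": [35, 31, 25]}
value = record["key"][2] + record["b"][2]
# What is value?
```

Trace (tracking value):
record = {'key': [4, 3, 19], 'b': [35, 31, 25]}  # -> record = {'key': [4, 3, 19], 'b': [35, 31, 25]}
value = record['key'][2] + record['b'][2]  # -> value = 44

Answer: 44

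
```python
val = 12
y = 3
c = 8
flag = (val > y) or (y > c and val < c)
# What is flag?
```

Trace (tracking flag):
val = 12  # -> val = 12
y = 3  # -> y = 3
c = 8  # -> c = 8
flag = val > y or (y > c and val < c)  # -> flag = True

Answer: True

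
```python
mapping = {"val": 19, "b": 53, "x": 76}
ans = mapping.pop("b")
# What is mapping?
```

Trace (tracking mapping):
mapping = {'val': 19, 'b': 53, 'x': 76}  # -> mapping = {'val': 19, 'b': 53, 'x': 76}
ans = mapping.pop('b')  # -> ans = 53

Answer: {'val': 19, 'x': 76}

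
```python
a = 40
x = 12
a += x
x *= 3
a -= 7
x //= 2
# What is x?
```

Trace (tracking x):
a = 40  # -> a = 40
x = 12  # -> x = 12
a += x  # -> a = 52
x *= 3  # -> x = 36
a -= 7  # -> a = 45
x //= 2  # -> x = 18

Answer: 18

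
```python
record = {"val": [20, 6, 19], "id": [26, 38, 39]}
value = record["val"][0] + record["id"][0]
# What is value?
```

Answer: 46

Derivation:
Trace (tracking value):
record = {'val': [20, 6, 19], 'id': [26, 38, 39]}  # -> record = {'val': [20, 6, 19], 'id': [26, 38, 39]}
value = record['val'][0] + record['id'][0]  # -> value = 46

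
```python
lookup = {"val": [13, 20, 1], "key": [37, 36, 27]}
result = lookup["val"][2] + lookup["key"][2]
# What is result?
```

Answer: 28

Derivation:
Trace (tracking result):
lookup = {'val': [13, 20, 1], 'key': [37, 36, 27]}  # -> lookup = {'val': [13, 20, 1], 'key': [37, 36, 27]}
result = lookup['val'][2] + lookup['key'][2]  # -> result = 28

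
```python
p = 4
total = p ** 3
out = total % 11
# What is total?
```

Trace (tracking total):
p = 4  # -> p = 4
total = p ** 3  # -> total = 64
out = total % 11  # -> out = 9

Answer: 64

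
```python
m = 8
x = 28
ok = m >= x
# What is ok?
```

Trace (tracking ok):
m = 8  # -> m = 8
x = 28  # -> x = 28
ok = m >= x  # -> ok = False

Answer: False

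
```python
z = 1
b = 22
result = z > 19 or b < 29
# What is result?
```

Trace (tracking result):
z = 1  # -> z = 1
b = 22  # -> b = 22
result = z > 19 or b < 29  # -> result = True

Answer: True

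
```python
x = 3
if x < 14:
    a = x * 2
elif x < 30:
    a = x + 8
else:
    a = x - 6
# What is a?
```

Trace (tracking a):
x = 3  # -> x = 3
if x < 14:  # condition is True
    a = x * 2  # -> a = 6

Answer: 6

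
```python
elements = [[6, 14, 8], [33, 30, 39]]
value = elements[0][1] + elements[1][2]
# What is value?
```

Answer: 53

Derivation:
Trace (tracking value):
elements = [[6, 14, 8], [33, 30, 39]]  # -> elements = [[6, 14, 8], [33, 30, 39]]
value = elements[0][1] + elements[1][2]  # -> value = 53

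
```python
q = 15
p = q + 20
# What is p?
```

Answer: 35

Derivation:
Trace (tracking p):
q = 15  # -> q = 15
p = q + 20  # -> p = 35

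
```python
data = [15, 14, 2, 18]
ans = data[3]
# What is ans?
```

Answer: 18

Derivation:
Trace (tracking ans):
data = [15, 14, 2, 18]  # -> data = [15, 14, 2, 18]
ans = data[3]  # -> ans = 18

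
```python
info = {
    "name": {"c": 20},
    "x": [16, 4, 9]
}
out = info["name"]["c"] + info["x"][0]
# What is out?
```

Trace (tracking out):
info = {'name': {'c': 20}, 'x': [16, 4, 9]}  # -> info = {'name': {'c': 20}, 'x': [16, 4, 9]}
out = info['name']['c'] + info['x'][0]  # -> out = 36

Answer: 36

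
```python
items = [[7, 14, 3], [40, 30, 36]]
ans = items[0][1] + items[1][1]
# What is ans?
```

Trace (tracking ans):
items = [[7, 14, 3], [40, 30, 36]]  # -> items = [[7, 14, 3], [40, 30, 36]]
ans = items[0][1] + items[1][1]  # -> ans = 44

Answer: 44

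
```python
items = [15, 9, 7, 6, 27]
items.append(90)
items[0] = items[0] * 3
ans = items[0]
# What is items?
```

Answer: [45, 9, 7, 6, 27, 90]

Derivation:
Trace (tracking items):
items = [15, 9, 7, 6, 27]  # -> items = [15, 9, 7, 6, 27]
items.append(90)  # -> items = [15, 9, 7, 6, 27, 90]
items[0] = items[0] * 3  # -> items = [45, 9, 7, 6, 27, 90]
ans = items[0]  # -> ans = 45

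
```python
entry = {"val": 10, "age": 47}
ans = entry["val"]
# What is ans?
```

Answer: 10

Derivation:
Trace (tracking ans):
entry = {'val': 10, 'age': 47}  # -> entry = {'val': 10, 'age': 47}
ans = entry['val']  # -> ans = 10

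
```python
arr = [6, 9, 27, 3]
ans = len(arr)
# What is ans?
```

Answer: 4

Derivation:
Trace (tracking ans):
arr = [6, 9, 27, 3]  # -> arr = [6, 9, 27, 3]
ans = len(arr)  # -> ans = 4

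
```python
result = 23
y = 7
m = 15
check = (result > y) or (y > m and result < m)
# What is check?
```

Trace (tracking check):
result = 23  # -> result = 23
y = 7  # -> y = 7
m = 15  # -> m = 15
check = result > y or (y > m and result < m)  # -> check = True

Answer: True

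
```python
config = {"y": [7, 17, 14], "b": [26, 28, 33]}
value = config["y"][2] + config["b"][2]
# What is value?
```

Trace (tracking value):
config = {'y': [7, 17, 14], 'b': [26, 28, 33]}  # -> config = {'y': [7, 17, 14], 'b': [26, 28, 33]}
value = config['y'][2] + config['b'][2]  # -> value = 47

Answer: 47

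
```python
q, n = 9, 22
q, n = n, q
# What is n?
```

Trace (tracking n):
q, n = (9, 22)  # -> q = 9, n = 22
q, n = (n, q)  # -> q = 22, n = 9

Answer: 9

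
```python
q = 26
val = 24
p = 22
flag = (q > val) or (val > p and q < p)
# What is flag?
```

Trace (tracking flag):
q = 26  # -> q = 26
val = 24  # -> val = 24
p = 22  # -> p = 22
flag = q > val or (val > p and q < p)  # -> flag = True

Answer: True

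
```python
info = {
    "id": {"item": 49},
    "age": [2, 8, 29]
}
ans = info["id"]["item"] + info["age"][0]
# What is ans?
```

Answer: 51

Derivation:
Trace (tracking ans):
info = {'id': {'item': 49}, 'age': [2, 8, 29]}  # -> info = {'id': {'item': 49}, 'age': [2, 8, 29]}
ans = info['id']['item'] + info['age'][0]  # -> ans = 51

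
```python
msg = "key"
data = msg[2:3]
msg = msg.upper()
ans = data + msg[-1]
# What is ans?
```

Answer: 'yY'

Derivation:
Trace (tracking ans):
msg = 'key'  # -> msg = 'key'
data = msg[2:3]  # -> data = 'y'
msg = msg.upper()  # -> msg = 'KEY'
ans = data + msg[-1]  # -> ans = 'yY'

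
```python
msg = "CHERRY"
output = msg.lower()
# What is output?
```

Answer: 'cherry'

Derivation:
Trace (tracking output):
msg = 'CHERRY'  # -> msg = 'CHERRY'
output = msg.lower()  # -> output = 'cherry'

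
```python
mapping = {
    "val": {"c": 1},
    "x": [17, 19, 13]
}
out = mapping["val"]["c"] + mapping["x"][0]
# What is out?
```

Trace (tracking out):
mapping = {'val': {'c': 1}, 'x': [17, 19, 13]}  # -> mapping = {'val': {'c': 1}, 'x': [17, 19, 13]}
out = mapping['val']['c'] + mapping['x'][0]  # -> out = 18

Answer: 18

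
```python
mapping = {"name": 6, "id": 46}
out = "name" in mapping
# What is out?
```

Trace (tracking out):
mapping = {'name': 6, 'id': 46}  # -> mapping = {'name': 6, 'id': 46}
out = 'name' in mapping  # -> out = True

Answer: True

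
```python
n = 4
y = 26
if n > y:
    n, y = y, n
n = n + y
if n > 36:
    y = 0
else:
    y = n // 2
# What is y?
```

Answer: 15

Derivation:
Trace (tracking y):
n = 4  # -> n = 4
y = 26  # -> y = 26
if n > y:  # condition is False
n = n + y  # -> n = 30
if n > 36:  # condition is False
else:
    y = n // 2  # -> y = 15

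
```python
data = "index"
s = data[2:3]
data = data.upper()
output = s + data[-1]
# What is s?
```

Trace (tracking s):
data = 'index'  # -> data = 'index'
s = data[2:3]  # -> s = 'd'
data = data.upper()  # -> data = 'INDEX'
output = s + data[-1]  # -> output = 'dX'

Answer: 'd'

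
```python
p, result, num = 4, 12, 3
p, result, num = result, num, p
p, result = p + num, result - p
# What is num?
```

Trace (tracking num):
p, result, num = (4, 12, 3)  # -> p = 4, result = 12, num = 3
p, result, num = (result, num, p)  # -> p = 12, result = 3, num = 4
p, result = (p + num, result - p)  # -> p = 16, result = -9

Answer: 4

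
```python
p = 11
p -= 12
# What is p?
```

Trace (tracking p):
p = 11  # -> p = 11
p -= 12  # -> p = -1

Answer: -1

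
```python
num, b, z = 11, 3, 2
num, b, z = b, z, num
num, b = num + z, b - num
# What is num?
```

Answer: 14

Derivation:
Trace (tracking num):
num, b, z = (11, 3, 2)  # -> num = 11, b = 3, z = 2
num, b, z = (b, z, num)  # -> num = 3, b = 2, z = 11
num, b = (num + z, b - num)  # -> num = 14, b = -1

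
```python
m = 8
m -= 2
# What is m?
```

Trace (tracking m):
m = 8  # -> m = 8
m -= 2  # -> m = 6

Answer: 6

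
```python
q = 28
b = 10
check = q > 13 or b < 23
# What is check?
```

Trace (tracking check):
q = 28  # -> q = 28
b = 10  # -> b = 10
check = q > 13 or b < 23  # -> check = True

Answer: True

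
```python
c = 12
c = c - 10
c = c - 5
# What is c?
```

Answer: -3

Derivation:
Trace (tracking c):
c = 12  # -> c = 12
c = c - 10  # -> c = 2
c = c - 5  # -> c = -3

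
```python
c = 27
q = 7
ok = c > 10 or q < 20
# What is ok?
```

Answer: True

Derivation:
Trace (tracking ok):
c = 27  # -> c = 27
q = 7  # -> q = 7
ok = c > 10 or q < 20  # -> ok = True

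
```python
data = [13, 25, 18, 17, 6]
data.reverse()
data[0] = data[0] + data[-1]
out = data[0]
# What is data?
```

Answer: [19, 17, 18, 25, 13]

Derivation:
Trace (tracking data):
data = [13, 25, 18, 17, 6]  # -> data = [13, 25, 18, 17, 6]
data.reverse()  # -> data = [6, 17, 18, 25, 13]
data[0] = data[0] + data[-1]  # -> data = [19, 17, 18, 25, 13]
out = data[0]  # -> out = 19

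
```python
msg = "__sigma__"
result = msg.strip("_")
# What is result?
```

Answer: 'sigma'

Derivation:
Trace (tracking result):
msg = '__sigma__'  # -> msg = '__sigma__'
result = msg.strip('_')  # -> result = 'sigma'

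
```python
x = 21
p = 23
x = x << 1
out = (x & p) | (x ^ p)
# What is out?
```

Answer: 63

Derivation:
Trace (tracking out):
x = 21  # -> x = 21
p = 23  # -> p = 23
x = x << 1  # -> x = 42
out = x & p | x ^ p  # -> out = 63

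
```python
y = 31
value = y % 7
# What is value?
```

Trace (tracking value):
y = 31  # -> y = 31
value = y % 7  # -> value = 3

Answer: 3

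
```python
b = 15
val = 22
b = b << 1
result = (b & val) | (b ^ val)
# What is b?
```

Trace (tracking b):
b = 15  # -> b = 15
val = 22  # -> val = 22
b = b << 1  # -> b = 30
result = b & val | b ^ val  # -> result = 30

Answer: 30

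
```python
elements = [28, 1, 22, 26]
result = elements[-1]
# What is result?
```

Trace (tracking result):
elements = [28, 1, 22, 26]  # -> elements = [28, 1, 22, 26]
result = elements[-1]  # -> result = 26

Answer: 26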